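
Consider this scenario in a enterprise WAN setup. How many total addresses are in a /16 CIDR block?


Given: CIDR prefix /16
Host bits = 32 - 16 = 16
Total addresses = 2^16 = 65536

65536


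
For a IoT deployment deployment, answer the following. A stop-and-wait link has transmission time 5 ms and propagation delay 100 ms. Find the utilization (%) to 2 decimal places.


Given: Ttrans = 5 ms, Tprop = 100 ms
RTT = 2 * Tprop = 2 * 100 = 200 ms
U = Ttrans / (Ttrans + RTT)
U = 5 / (5 + 200)
U = 5 / 205 = 0.02439
U% = 2.44%

2.44


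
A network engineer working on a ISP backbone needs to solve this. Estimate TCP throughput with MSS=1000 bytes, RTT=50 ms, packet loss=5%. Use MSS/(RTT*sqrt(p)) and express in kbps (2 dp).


Given: MSS = 1000 bytes, RTT = 50 ms, loss = 5%
RTT in seconds = 50 / 1000 = 0.05
Loss rate = 5% = 0.05
sqrt(loss) = sqrt(0.05) = 0.223606797750
Throughput (bytes/s) = 1000 / (0.05 * 0.223606797750) = 89442.7191
Throughput (kbps) = 89442.7191 * 8 / 1000 = 715.541753 -> 715.54 kbps (2 dp)

715.54


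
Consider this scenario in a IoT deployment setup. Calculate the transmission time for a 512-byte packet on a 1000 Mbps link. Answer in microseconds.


Given: packet = 512 bytes, bandwidth = 1000 Mbps
Packet in bits = 512 * 8 = 4096 bits
Bandwidth = 1000 * 10^6 = 1000000000 bps
Time = 4096 / 1000000000 seconds
Time in us = 4096 * 10^6 / 1000000000 = 4.096

4.096


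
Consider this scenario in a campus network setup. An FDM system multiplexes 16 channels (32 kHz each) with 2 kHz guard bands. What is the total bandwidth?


Given: 16 channels, 32 kHz each, guard = 2 kHz
Channel bandwidth = 16 * 32 = 512 kHz
Guard bands = 15 gaps * 2 kHz = 30 kHz
Total = 512 + 30 = 542 kHz

542


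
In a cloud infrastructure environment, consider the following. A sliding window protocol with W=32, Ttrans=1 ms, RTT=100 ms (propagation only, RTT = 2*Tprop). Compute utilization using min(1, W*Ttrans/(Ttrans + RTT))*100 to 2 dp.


Given: W = 32, Ttrans = 1 ms, RTT = 100 ms (= 2 * Tprop, Tprop = 50 ms)
Cycle time = Ttrans + RTT = 1 + 100 = 101 ms (first packet sent until its ACK returns)
W * Ttrans = 32 * 1 = 32 ms of sending per cycle
W * Ttrans / (Ttrans + RTT) = 32 / 101 = 0.316832
U = min(1, 0.316832) = 0.316832
U% = 31.68%

31.68


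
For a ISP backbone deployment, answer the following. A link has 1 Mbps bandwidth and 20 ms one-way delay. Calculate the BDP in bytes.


Given: bandwidth = 1 Mbps, delay = 20 ms
BDP in bits = 1 * 10^6 * 20 / 1000
BDP in bits = 20000
BDP in bytes = 20000 / 8 = 2500

2500


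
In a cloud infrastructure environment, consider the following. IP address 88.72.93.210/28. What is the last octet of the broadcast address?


Given: IP = 88.72.93.210, prefix = /28
Host bits = 32 - 28 = 4
Network last octet = 210 AND mask = 208
Host part size = 2^4 - 1 = 15
Broadcast last octet = 208 OR 15 = 223

223


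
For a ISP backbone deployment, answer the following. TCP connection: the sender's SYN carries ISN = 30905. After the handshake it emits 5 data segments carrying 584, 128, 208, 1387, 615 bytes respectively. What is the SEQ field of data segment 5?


The SYN occupies sequence number ISN = 30905, so the first data byte is ISN + 1 = 30906.
SEQ of data segment i = (ISN + 1) + sum of payload sizes of segments 1..i-1.
Segment 1: SEQ = 30906, payload = 584 bytes
Segment 2: SEQ = 31490, payload = 128 bytes
Segment 3: SEQ = 31618, payload = 208 bytes
Segment 4: SEQ = 31826, payload = 1387 bytes
Segment 5: SEQ = 33213, payload = 615 bytes
SEQ of segment 5 = 30906 + 584 + 128 + 208 + 1387 = 33213

33213


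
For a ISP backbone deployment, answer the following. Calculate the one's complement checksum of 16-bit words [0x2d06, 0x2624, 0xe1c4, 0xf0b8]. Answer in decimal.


Given words: [0x2d06, 0x2624, 0xe1c4, 0xf0b8]
Step 1: Sum all words
Raw sum = 11526 + 9764 + 57796 + 61624 = 140710
Step 2: Fold carry: (9638 + 2) = 9640
One's complement = ~9640 & 0xFFFF = 55895

55895


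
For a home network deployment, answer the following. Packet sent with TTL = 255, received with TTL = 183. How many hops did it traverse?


Given: initial TTL = 255, received TTL = 183
Hops = initial TTL - received TTL
Hops = 255 - 183 = 72

72


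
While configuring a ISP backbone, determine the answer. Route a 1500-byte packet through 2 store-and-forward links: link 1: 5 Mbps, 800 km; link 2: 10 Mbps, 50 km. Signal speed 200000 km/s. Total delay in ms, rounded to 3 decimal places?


Packet = 1500 bytes = 12000 bits. Store-and-forward: sum (t_trans + t_prop) per link.
Link 1: t_trans = 12000/(5*10^6) s = 2.4000 ms; t_prop = 800/200000 s = 4.0000 ms; subtotal = 6.4000 ms
Link 2: t_trans = 12000/(10*10^6) s = 1.2000 ms; t_prop = 50/200000 s = 0.2500 ms; subtotal = 1.4500 ms
End-to-end = 6.4000 + 1.4500 = 7.8500 ms -> 7.850 ms (3 dp)

7.850


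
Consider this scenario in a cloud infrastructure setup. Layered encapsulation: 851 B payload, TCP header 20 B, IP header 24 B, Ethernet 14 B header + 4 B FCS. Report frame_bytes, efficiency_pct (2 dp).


TCP segment = 851 + 20 = 871 B
IP packet = 871 + 24 = 895 B
Ethernet frame = 895 + 14 + 4 = 913 B
Efficiency = app / frame = 851 / 913 = 0.932092 = 93.2092% -> 93.21% (2 dp)

913, 93.21


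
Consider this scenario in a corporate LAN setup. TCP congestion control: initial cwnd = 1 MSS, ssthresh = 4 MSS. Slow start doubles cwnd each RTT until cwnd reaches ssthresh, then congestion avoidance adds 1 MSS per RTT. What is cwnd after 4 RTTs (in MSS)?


RTT 0: cwnd = 1 MSS (initial)
RTT 1: cwnd = 2 MSS (slow start, doubled)
RTT 2: cwnd = 4 MSS (slow start, doubled)
RTT 3: cwnd = 5 MSS (congestion avoidance, +1)
RTT 4: cwnd = 6 MSS (congestion avoidance, +1)

6


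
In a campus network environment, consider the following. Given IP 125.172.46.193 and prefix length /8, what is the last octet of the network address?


Given: IP = 125.172.46.193, prefix = /8
Subnet mask = 255.0.0.0
Last octet of IP: 193
Last octet of mask: 0
Network last octet = 193 AND 0 = 0

0


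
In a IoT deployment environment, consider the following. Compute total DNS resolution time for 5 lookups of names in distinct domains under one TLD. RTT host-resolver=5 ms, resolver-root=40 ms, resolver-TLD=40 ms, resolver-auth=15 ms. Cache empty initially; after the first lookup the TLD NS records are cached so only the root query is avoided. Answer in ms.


Lookup 1 (cold cache): local + root + TLD + auth = 5 + 40 + 40 + 15 = 100 ms
Lookups 2..5 (TLD NS cached -> skip root; new domain -> still ask TLD and auth): local + TLD + auth = 5 + 40 + 15 = 60 ms each
Remaining 4 lookups: 4 * 60 = 240 ms
Total = 100 + 240 = 340 ms

340


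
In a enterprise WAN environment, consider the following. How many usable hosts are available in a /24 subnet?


Given: subnet mask /24
Host bits = 32 - 24 = 8
Total addresses = 2^8 = 256
Usable hosts = 256 - 2 (network + broadcast) = 254

254


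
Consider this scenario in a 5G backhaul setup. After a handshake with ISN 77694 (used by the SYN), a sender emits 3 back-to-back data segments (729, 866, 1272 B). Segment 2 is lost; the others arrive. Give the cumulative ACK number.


SYN uses sequence number 77694; first data byte = ISN + 1 = 77695.
Segment 1: SEQ = 77695, len = 729 B, covers [77695, 78423]
Segment 2: SEQ = 78424, len = 866 B, covers [78424, 79289] [LOST]
Segment 3: SEQ = 79290, len = 1272 B, covers [79290, 80561]
In-order data received: bytes [77695, 78423] (segments 1..1).
Segment 2 missing -> gap begins at byte 78424; later segments buffered out of order.
Cumulative ACK = next expected in-order byte = 77695 + 729 = 78424

78424


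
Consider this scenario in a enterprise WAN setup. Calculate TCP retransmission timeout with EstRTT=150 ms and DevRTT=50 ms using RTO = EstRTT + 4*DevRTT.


Given: EstRTT = 150 ms, DevRTT = 50 ms
Timeout = EstRTT + 4 * DevRTT
4 * DevRTT = 4 * 50 = 200
Timeout = 150 + 200 = 350 ms

350


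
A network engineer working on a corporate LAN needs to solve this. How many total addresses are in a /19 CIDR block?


Given: CIDR prefix /19
Host bits = 32 - 19 = 13
Total addresses = 2^13 = 8192

8192


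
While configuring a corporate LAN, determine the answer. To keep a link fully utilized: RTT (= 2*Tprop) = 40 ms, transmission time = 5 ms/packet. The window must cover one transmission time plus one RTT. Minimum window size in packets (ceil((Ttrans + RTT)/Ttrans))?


Given: Ttrans = 5 ms, RTT = 40 ms (= 2 * Tprop, Tprop = 20 ms)
Time until first ACK returns = Ttrans + RTT = 5 + 40 = 45 ms
Need W * Ttrans >= Ttrans + RTT  ->  W >= (Ttrans + RTT) / Ttrans
(Ttrans + RTT) / Ttrans = 45 / 5 = 9
W_min = ceil(9) = 9

9


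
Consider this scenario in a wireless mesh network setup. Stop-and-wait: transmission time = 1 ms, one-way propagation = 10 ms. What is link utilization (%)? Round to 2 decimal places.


Given: Ttrans = 1 ms, Tprop = 10 ms
RTT = 2 * Tprop = 2 * 10 = 20 ms
U = Ttrans / (Ttrans + RTT)
U = 1 / (1 + 20)
U = 1 / 21 = 0.047619
U% = 4.76%

4.76


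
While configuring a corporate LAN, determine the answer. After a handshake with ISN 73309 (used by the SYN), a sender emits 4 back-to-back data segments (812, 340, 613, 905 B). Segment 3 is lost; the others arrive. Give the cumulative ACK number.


SYN uses sequence number 73309; first data byte = ISN + 1 = 73310.
Segment 1: SEQ = 73310, len = 812 B, covers [73310, 74121]
Segment 2: SEQ = 74122, len = 340 B, covers [74122, 74461]
Segment 3: SEQ = 74462, len = 613 B, covers [74462, 75074] [LOST]
Segment 4: SEQ = 75075, len = 905 B, covers [75075, 75979]
In-order data received: bytes [73310, 74461] (segments 1..2).
Segment 3 missing -> gap begins at byte 74462; later segments buffered out of order.
Cumulative ACK = next expected in-order byte = 73310 + 812 + 340 = 74462

74462


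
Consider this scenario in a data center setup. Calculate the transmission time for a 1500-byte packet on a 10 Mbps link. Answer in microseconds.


Given: packet = 1500 bytes, bandwidth = 10 Mbps
Packet in bits = 1500 * 8 = 12000 bits
Bandwidth = 10 * 10^6 = 10000000 bps
Time = 12000 / 10000000 seconds
Time in us = 12000 * 10^6 / 10000000 = 1200

1200


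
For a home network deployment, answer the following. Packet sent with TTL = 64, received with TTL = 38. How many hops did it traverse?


Given: initial TTL = 64, received TTL = 38
Hops = initial TTL - received TTL
Hops = 64 - 38 = 26

26


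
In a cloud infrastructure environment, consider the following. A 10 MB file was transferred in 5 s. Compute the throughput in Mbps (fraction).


Given: file = 10 MB, time = 5 s
File in Mb = 10 * 8 = 80 Mb
Throughput = 80 / 5 Mbps
Throughput = 16 Mbps

16


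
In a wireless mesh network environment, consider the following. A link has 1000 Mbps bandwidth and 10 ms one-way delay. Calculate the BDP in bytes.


Given: bandwidth = 1000 Mbps, delay = 10 ms
BDP in bits = 1000 * 10^6 * 10 / 1000
BDP in bits = 10000000
BDP in bytes = 10000000 / 8 = 1250000

1250000


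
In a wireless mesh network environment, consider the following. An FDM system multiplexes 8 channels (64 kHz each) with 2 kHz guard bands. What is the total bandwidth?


Given: 8 channels, 64 kHz each, guard = 2 kHz
Channel bandwidth = 8 * 64 = 512 kHz
Guard bands = 7 gaps * 2 kHz = 14 kHz
Total = 512 + 14 = 526 kHz

526


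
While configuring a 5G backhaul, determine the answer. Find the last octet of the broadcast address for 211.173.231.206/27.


Given: IP = 211.173.231.206, prefix = /27
Host bits = 32 - 27 = 5
Network last octet = 206 AND mask = 192
Host part size = 2^5 - 1 = 31
Broadcast last octet = 192 OR 31 = 223

223


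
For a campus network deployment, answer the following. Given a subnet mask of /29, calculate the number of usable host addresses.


Given: subnet mask /29
Host bits = 32 - 29 = 3
Total addresses = 2^3 = 8
Usable hosts = 8 - 2 (network + broadcast) = 6

6


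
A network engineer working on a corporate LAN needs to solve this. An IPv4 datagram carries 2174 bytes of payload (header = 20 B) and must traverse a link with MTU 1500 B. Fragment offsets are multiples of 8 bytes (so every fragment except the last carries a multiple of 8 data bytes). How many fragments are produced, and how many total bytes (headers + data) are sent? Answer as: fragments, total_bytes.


Max data per non-final fragment = floor((MTU - header)/8)*8 = floor((1500 - 20)/8)*8 = floor(1480/8)*8 = 1480 B
Final fragment needs no 8-byte alignment: it can carry up to MTU - header = 1480 B
Non-final fragments needed = ceil((payload - 1480) / 1480) = ceil(694/1480) = ceil(0.4689) = 1
Number of fragments = 1 + 1 = 2
Fragment sizes (data): 1 * 1480 B + 694 B (last, 694 <= 1480 OK)
Total bytes sent = payload + n_frags * header = 2174 + 2*20 = 2174 + 40 = 2214 B

2, 2214


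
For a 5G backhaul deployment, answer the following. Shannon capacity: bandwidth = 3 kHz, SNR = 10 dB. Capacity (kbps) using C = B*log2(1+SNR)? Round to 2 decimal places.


Given: B = 3 kHz, SNR = 10 dB
SNR linear = 10^(10/10) = 10
1 + SNR = 11
log2(11) = 3.4594316186
C = 3 * 1000 * 3.4594316186 = 10378.2949 bps
C = 10.378295 kbps -> 10.38 kbps (2 dp)

10.38


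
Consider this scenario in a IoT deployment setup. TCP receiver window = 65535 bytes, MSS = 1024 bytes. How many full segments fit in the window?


Given: RWND = 65535 bytes, MSS = 1024 bytes
Full segments = floor(RWND / MSS)
Full segments = floor(65535 / 1024)
Full segments = floor(63.999) = 63

63


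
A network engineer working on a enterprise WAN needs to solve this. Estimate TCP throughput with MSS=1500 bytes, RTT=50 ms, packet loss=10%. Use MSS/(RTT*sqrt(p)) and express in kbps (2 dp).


Given: MSS = 1500 bytes, RTT = 50 ms, loss = 10%
RTT in seconds = 50 / 1000 = 0.05
Loss rate = 10% = 0.1
sqrt(loss) = sqrt(0.1) = 0.316227766017
Throughput (bytes/s) = 1500 / (0.05 * 0.316227766017) = 94868.3298
Throughput (kbps) = 94868.3298 * 8 / 1000 = 758.946638 -> 758.95 kbps (2 dp)

758.95


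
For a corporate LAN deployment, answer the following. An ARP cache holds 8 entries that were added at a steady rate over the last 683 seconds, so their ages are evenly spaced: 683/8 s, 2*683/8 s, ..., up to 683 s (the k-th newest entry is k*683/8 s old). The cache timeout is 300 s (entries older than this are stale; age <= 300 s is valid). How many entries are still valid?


Ages are k * 683/8 s for k = 1..8 (spacing = 85.3750 s).
Entry k is valid iff k * 683/8 <= 300 iff k <= 8 * 300 / 683 = 3.5139
n_valid = floor(3.5139) = 3
(n_stale = 8 - 3 = 5)

3


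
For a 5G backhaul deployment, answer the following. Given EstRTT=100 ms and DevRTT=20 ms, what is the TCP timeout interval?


Given: EstRTT = 100 ms, DevRTT = 20 ms
Timeout = EstRTT + 4 * DevRTT
4 * DevRTT = 4 * 20 = 80
Timeout = 100 + 80 = 180 ms

180


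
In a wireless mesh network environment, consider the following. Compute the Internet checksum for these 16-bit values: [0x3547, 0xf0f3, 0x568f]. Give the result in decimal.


Given words: [0x3547, 0xf0f3, 0x568f]
Step 1: Sum all words
Raw sum = 13639 + 61683 + 22159 = 97481
Step 2: Fold carry: (31945 + 1) = 31946
One's complement = ~31946 & 0xFFFF = 33589

33589


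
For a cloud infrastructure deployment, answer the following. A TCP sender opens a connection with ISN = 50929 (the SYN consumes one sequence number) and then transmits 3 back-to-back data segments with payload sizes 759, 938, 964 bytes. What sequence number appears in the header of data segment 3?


The SYN occupies sequence number ISN = 50929, so the first data byte is ISN + 1 = 50930.
SEQ of data segment i = (ISN + 1) + sum of payload sizes of segments 1..i-1.
Segment 1: SEQ = 50930, payload = 759 bytes
Segment 2: SEQ = 51689, payload = 938 bytes
Segment 3: SEQ = 52627, payload = 964 bytes
SEQ of segment 3 = 50930 + 759 + 938 = 52627

52627


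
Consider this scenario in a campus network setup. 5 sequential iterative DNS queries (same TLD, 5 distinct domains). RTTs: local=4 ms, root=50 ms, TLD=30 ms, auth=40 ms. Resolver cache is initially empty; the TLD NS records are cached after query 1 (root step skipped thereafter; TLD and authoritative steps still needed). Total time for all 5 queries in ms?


Lookup 1 (cold cache): local + root + TLD + auth = 4 + 50 + 30 + 40 = 124 ms
Lookups 2..5 (TLD NS cached -> skip root; new domain -> still ask TLD and auth): local + TLD + auth = 4 + 30 + 40 = 74 ms each
Remaining 4 lookups: 4 * 74 = 296 ms
Total = 124 + 296 = 420 ms

420


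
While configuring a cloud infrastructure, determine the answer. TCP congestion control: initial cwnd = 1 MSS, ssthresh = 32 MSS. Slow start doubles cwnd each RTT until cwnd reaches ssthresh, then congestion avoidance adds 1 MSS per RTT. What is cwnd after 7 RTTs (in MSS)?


RTT 0: cwnd = 1 MSS (initial)
RTT 1: cwnd = 2 MSS (slow start, doubled)
RTT 2: cwnd = 4 MSS (slow start, doubled)
RTT 3: cwnd = 8 MSS (slow start, doubled)
RTT 4: cwnd = 16 MSS (slow start, doubled)
RTT 5: cwnd = 32 MSS (slow start, doubled)
RTT 6: cwnd = 33 MSS (congestion avoidance, +1)
RTT 7: cwnd = 34 MSS (congestion avoidance, +1)

34


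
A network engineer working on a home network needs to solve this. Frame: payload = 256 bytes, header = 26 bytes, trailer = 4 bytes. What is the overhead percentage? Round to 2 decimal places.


Given: payload = 256 B, header = 26 B, trailer = 4 B
Overhead bytes = header + trailer = 26 + 4 = 30
Total frame = payload + overhead = 256 + 30 = 286
Overhead % = 30 / 286 * 100 = 10.4895% -> 10.49% (2 dp)

10.49


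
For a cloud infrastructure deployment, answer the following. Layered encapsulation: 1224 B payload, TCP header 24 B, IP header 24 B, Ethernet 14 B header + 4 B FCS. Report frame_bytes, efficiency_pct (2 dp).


TCP segment = 1224 + 24 = 1248 B
IP packet = 1248 + 24 = 1272 B
Ethernet frame = 1272 + 14 + 4 = 1290 B
Efficiency = app / frame = 1224 / 1290 = 0.948837 = 94.8837% -> 94.88% (2 dp)

1290, 94.88


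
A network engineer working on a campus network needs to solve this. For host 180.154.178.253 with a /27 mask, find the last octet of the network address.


Given: IP = 180.154.178.253, prefix = /27
Subnet mask = 255.255.255.224
Last octet of IP: 253
Last octet of mask: 224
Network last octet = 253 AND 224 = 224

224


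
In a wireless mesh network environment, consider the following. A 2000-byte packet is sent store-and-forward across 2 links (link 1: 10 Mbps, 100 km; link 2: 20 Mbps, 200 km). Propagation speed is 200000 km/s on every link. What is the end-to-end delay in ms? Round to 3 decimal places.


Packet = 2000 bytes = 16000 bits. Store-and-forward: sum (t_trans + t_prop) per link.
Link 1: t_trans = 16000/(10*10^6) s = 1.6000 ms; t_prop = 100/200000 s = 0.5000 ms; subtotal = 2.1000 ms
Link 2: t_trans = 16000/(20*10^6) s = 0.8000 ms; t_prop = 200/200000 s = 1.0000 ms; subtotal = 1.8000 ms
End-to-end = 2.1000 + 1.8000 = 3.9000 ms -> 3.900 ms (3 dp)

3.900


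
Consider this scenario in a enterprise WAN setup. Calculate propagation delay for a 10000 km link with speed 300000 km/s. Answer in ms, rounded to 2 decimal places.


Given: distance = 10000 km, speed = 300000 km/s
Delay = distance / speed = 10000 / 300000 seconds
Delay in ms = 10000 * 1000 / 300000
Delay = 33.3333 ms
Rounded to 2 dp = 33.33 ms

33.33


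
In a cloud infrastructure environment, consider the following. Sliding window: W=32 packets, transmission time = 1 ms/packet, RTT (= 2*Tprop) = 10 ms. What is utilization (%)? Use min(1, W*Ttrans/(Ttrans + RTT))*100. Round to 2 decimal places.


Given: W = 32, Ttrans = 1 ms, RTT = 10 ms (= 2 * Tprop, Tprop = 5 ms)
Cycle time = Ttrans + RTT = 1 + 10 = 11 ms (first packet sent until its ACK returns)
W * Ttrans = 32 * 1 = 32 ms of sending per cycle
W * Ttrans / (Ttrans + RTT) = 32 / 11 = 2.909091
U = min(1, 2.909091) = 1.000000
U% = 100.00%

100.00


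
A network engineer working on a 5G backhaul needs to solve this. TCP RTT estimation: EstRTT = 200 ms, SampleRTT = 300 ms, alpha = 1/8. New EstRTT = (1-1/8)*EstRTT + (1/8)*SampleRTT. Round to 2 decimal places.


Given: EstRTT = 200 ms, SampleRTT = 300 ms, alpha = 1/8
New EstRTT = (1 - alpha) * EstRTT + alpha * SampleRTT
(7/8) * 200 = 175
(1/8) * 300 = 37.5
New EstRTT = 175 + 37.5 = 212.5 ms -> 212.50 ms (2 dp)

212.50


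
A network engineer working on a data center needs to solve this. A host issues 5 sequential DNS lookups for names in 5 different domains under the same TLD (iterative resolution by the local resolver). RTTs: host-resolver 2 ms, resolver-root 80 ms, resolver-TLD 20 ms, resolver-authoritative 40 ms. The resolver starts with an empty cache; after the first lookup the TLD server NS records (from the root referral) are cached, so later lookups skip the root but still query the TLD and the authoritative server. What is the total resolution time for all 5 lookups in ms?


Lookup 1 (cold cache): local + root + TLD + auth = 2 + 80 + 20 + 40 = 142 ms
Lookups 2..5 (TLD NS cached -> skip root; new domain -> still ask TLD and auth): local + TLD + auth = 2 + 20 + 40 = 62 ms each
Remaining 4 lookups: 4 * 62 = 248 ms
Total = 142 + 248 = 390 ms

390


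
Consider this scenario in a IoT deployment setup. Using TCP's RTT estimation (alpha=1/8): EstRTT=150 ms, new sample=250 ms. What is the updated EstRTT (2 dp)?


Given: EstRTT = 150 ms, SampleRTT = 250 ms, alpha = 1/8
New EstRTT = (1 - alpha) * EstRTT + alpha * SampleRTT
(7/8) * 150 = 131.25
(1/8) * 250 = 31.25
New EstRTT = 131.25 + 31.25 = 162.5 ms -> 162.50 ms (2 dp)

162.50


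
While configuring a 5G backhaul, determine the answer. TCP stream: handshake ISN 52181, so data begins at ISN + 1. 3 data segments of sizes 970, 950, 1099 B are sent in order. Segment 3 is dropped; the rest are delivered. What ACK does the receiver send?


SYN uses sequence number 52181; first data byte = ISN + 1 = 52182.
Segment 1: SEQ = 52182, len = 970 B, covers [52182, 53151]
Segment 2: SEQ = 53152, len = 950 B, covers [53152, 54101]
Segment 3: SEQ = 54102, len = 1099 B, covers [54102, 55200] [LOST]
In-order data received: bytes [52182, 54101] (segments 1..2).
Segment 3 missing -> gap begins at byte 54102.
Cumulative ACK = next expected in-order byte = 52182 + 970 + 950 = 54102

54102


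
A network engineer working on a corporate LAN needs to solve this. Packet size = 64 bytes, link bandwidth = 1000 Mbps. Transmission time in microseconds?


Given: packet = 64 bytes, bandwidth = 1000 Mbps
Packet in bits = 64 * 8 = 512 bits
Bandwidth = 1000 * 10^6 = 1000000000 bps
Time = 512 / 1000000000 seconds
Time in us = 512 * 10^6 / 1000000000 = 0.512

0.512


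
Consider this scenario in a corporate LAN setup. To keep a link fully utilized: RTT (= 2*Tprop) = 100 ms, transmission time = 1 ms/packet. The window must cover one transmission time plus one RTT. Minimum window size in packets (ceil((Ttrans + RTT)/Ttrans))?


Given: Ttrans = 1 ms, RTT = 100 ms (= 2 * Tprop, Tprop = 50 ms)
Time until first ACK returns = Ttrans + RTT = 1 + 100 = 101 ms
Need W * Ttrans >= Ttrans + RTT  ->  W >= (Ttrans + RTT) / Ttrans
(Ttrans + RTT) / Ttrans = 101 / 1 = 101
W_min = ceil(101) = 101

101


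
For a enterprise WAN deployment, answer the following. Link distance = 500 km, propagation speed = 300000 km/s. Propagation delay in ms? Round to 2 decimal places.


Given: distance = 500 km, speed = 300000 km/s
Delay = distance / speed = 500 / 300000 seconds
Delay in ms = 500 * 1000 / 300000
Delay = 1.6667 ms
Rounded to 2 dp = 1.67 ms

1.67


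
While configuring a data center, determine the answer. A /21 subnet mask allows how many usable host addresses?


Given: subnet mask /21
Host bits = 32 - 21 = 11
Total addresses = 2^11 = 2048
Usable hosts = 2048 - 2 (network + broadcast) = 2046

2046


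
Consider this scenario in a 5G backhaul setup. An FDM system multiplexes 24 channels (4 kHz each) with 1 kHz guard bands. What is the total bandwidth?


Given: 24 channels, 4 kHz each, guard = 1 kHz
Channel bandwidth = 24 * 4 = 96 kHz
Guard bands = 23 gaps * 1 kHz = 23 kHz
Total = 96 + 23 = 119 kHz

119


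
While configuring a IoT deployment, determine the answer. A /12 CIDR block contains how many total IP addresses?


Given: CIDR prefix /12
Host bits = 32 - 12 = 20
Total addresses = 2^20 = 1048576

1048576


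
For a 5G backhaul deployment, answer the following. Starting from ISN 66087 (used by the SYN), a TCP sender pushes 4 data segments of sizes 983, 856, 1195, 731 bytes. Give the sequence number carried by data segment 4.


The SYN occupies sequence number ISN = 66087, so the first data byte is ISN + 1 = 66088.
SEQ of data segment i = (ISN + 1) + sum of payload sizes of segments 1..i-1.
Segment 1: SEQ = 66088, payload = 983 bytes
Segment 2: SEQ = 67071, payload = 856 bytes
Segment 3: SEQ = 67927, payload = 1195 bytes
Segment 4: SEQ = 69122, payload = 731 bytes
SEQ of segment 4 = 66088 + 983 + 856 + 1195 = 69122

69122


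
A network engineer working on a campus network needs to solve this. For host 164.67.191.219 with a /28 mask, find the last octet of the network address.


Given: IP = 164.67.191.219, prefix = /28
Subnet mask = 255.255.255.240
Last octet of IP: 219
Last octet of mask: 240
Network last octet = 219 AND 240 = 208

208


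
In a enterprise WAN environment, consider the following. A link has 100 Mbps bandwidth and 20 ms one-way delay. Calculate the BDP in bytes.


Given: bandwidth = 100 Mbps, delay = 20 ms
BDP in bits = 100 * 10^6 * 20 / 1000
BDP in bits = 2000000
BDP in bytes = 2000000 / 8 = 250000

250000


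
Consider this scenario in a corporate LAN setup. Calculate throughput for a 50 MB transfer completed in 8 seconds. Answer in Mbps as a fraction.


Given: file = 50 MB, time = 8 s
File in Mb = 50 * 8 = 400 Mb
Throughput = 400 / 8 Mbps
Throughput = 50 Mbps

50


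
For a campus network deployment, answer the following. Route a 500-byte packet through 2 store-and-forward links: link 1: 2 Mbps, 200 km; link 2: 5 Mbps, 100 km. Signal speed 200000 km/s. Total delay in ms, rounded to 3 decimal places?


Packet = 500 bytes = 4000 bits. Store-and-forward: sum (t_trans + t_prop) per link.
Link 1: t_trans = 4000/(2*10^6) s = 2.0000 ms; t_prop = 200/200000 s = 1.0000 ms; subtotal = 3.0000 ms
Link 2: t_trans = 4000/(5*10^6) s = 0.8000 ms; t_prop = 100/200000 s = 0.5000 ms; subtotal = 1.3000 ms
End-to-end = 3.0000 + 1.3000 = 4.3000 ms -> 4.300 ms (3 dp)

4.300


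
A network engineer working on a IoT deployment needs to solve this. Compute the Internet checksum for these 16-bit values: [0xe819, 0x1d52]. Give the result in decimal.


Given words: [0xe819, 0x1d52]
Step 1: Sum all words
Raw sum = 59417 + 7506 = 66923
Step 2: Fold carry: (1387 + 1) = 1388
One's complement = ~1388 & 0xFFFF = 64147

64147


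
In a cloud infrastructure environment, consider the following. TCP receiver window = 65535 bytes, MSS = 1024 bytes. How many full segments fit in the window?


Given: RWND = 65535 bytes, MSS = 1024 bytes
Full segments = floor(RWND / MSS)
Full segments = floor(65535 / 1024)
Full segments = floor(63.999) = 63

63


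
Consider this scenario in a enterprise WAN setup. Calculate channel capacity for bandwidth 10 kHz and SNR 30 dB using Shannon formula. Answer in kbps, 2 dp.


Given: B = 10 kHz, SNR = 30 dB
SNR linear = 10^(30/10) = 1000
1 + SNR = 1001
log2(1001) = 9.9672262588
C = 10 * 1000 * 9.9672262588 = 99672.2626 bps
C = 99.672263 kbps -> 99.67 kbps (2 dp)

99.67


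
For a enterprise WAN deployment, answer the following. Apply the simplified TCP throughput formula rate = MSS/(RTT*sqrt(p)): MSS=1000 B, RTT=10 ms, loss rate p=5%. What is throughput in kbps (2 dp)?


Given: MSS = 1000 bytes, RTT = 10 ms, loss = 5%
RTT in seconds = 10 / 1000 = 0.01
Loss rate = 5% = 0.05
sqrt(loss) = sqrt(0.05) = 0.223606797750
Throughput (bytes/s) = 1000 / (0.01 * 0.223606797750) = 447213.5955
Throughput (kbps) = 447213.5955 * 8 / 1000 = 3577.708764 -> 3577.71 kbps (2 dp)

3577.71


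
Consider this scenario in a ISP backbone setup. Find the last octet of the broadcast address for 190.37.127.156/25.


Given: IP = 190.37.127.156, prefix = /25
Host bits = 32 - 25 = 7
Network last octet = 156 AND mask = 128
Host part size = 2^7 - 1 = 127
Broadcast last octet = 128 OR 127 = 255

255


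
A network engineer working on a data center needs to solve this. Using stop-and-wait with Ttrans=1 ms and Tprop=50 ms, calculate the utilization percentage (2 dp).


Given: Ttrans = 1 ms, Tprop = 50 ms
RTT = 2 * Tprop = 2 * 50 = 100 ms
U = Ttrans / (Ttrans + RTT)
U = 1 / (1 + 100)
U = 1 / 101 = 0.009901
U% = 0.99%

0.99


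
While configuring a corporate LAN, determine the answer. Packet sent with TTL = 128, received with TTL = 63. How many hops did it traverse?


Given: initial TTL = 128, received TTL = 63
Hops = initial TTL - received TTL
Hops = 128 - 63 = 65

65


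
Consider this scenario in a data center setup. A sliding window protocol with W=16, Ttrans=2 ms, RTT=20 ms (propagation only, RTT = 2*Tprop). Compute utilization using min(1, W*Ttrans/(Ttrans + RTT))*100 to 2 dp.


Given: W = 16, Ttrans = 2 ms, RTT = 20 ms (= 2 * Tprop, Tprop = 10 ms)
Cycle time = Ttrans + RTT = 2 + 20 = 22 ms (first packet sent until its ACK returns)
W * Ttrans = 16 * 2 = 32 ms of sending per cycle
W * Ttrans / (Ttrans + RTT) = 32 / 22 = 1.454545
U = min(1, 1.454545) = 1.000000
U% = 100.00%

100.00


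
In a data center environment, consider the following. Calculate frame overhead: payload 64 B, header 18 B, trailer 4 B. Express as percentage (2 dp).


Given: payload = 64 B, header = 18 B, trailer = 4 B
Overhead bytes = header + trailer = 18 + 4 = 22
Total frame = payload + overhead = 64 + 22 = 86
Overhead % = 22 / 86 * 100 = 25.5814% -> 25.58% (2 dp)

25.58


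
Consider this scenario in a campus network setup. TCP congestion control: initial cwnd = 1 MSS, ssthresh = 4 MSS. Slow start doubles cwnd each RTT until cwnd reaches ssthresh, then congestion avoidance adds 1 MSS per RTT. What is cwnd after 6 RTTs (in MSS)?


RTT 0: cwnd = 1 MSS (initial)
RTT 1: cwnd = 2 MSS (slow start, doubled)
RTT 2: cwnd = 4 MSS (slow start, doubled)
RTT 3: cwnd = 5 MSS (congestion avoidance, +1)
RTT 4: cwnd = 6 MSS (congestion avoidance, +1)
RTT 5: cwnd = 7 MSS (congestion avoidance, +1)
RTT 6: cwnd = 8 MSS (congestion avoidance, +1)

8


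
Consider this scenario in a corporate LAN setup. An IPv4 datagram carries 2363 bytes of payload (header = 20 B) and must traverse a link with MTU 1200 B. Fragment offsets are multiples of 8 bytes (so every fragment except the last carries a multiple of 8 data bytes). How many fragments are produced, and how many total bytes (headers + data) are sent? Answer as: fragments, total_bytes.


Max data per non-final fragment = floor((MTU - header)/8)*8 = floor((1200 - 20)/8)*8 = floor(1180/8)*8 = 1176 B
Final fragment needs no 8-byte alignment: it can carry up to MTU - header = 1180 B
Non-final fragments needed = ceil((payload - 1180) / 1176) = ceil(1183/1176) = ceil(1.0060) = 2
Number of fragments = 2 + 1 = 3
Fragment sizes (data): 2 * 1176 B + 11 B (last, 11 <= 1180 OK)
Total bytes sent = payload + n_frags * header = 2363 + 3*20 = 2363 + 60 = 2423 B

3, 2423


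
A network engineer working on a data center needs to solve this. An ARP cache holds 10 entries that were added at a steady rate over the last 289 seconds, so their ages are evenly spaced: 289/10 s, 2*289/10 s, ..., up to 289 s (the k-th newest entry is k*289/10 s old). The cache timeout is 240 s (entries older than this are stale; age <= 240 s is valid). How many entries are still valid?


Ages are k * 289/10 s for k = 1..10 (spacing = 28.9000 s).
Entry k is valid iff k * 289/10 <= 240 iff k <= 10 * 240 / 289 = 8.3045
n_valid = floor(8.3045) = 8
(n_stale = 10 - 8 = 2)

8


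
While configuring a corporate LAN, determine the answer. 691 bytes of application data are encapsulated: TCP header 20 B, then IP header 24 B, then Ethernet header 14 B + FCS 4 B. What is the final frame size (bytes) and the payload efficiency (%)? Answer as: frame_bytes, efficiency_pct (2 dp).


TCP segment = 691 + 20 = 711 B
IP packet = 711 + 24 = 735 B
Ethernet frame = 735 + 14 + 4 = 753 B
Efficiency = app / frame = 691 / 753 = 0.917663 = 91.7663% -> 91.77% (2 dp)

753, 91.77


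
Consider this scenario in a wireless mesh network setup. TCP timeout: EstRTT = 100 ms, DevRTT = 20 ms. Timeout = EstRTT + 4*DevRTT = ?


Given: EstRTT = 100 ms, DevRTT = 20 ms
Timeout = EstRTT + 4 * DevRTT
4 * DevRTT = 4 * 20 = 80
Timeout = 100 + 80 = 180 ms

180


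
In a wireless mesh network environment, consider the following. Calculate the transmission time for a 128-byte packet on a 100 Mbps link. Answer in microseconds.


Given: packet = 128 bytes, bandwidth = 100 Mbps
Packet in bits = 128 * 8 = 1024 bits
Bandwidth = 100 * 10^6 = 100000000 bps
Time = 1024 / 100000000 seconds
Time in us = 1024 * 10^6 / 100000000 = 10.24

10.24


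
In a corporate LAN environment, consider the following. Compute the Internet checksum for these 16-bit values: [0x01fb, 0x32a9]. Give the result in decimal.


Given words: [0x01fb, 0x32a9]
Step 1: Sum all words
Raw sum = 507 + 12969 = 13476
One's complement = ~13476 & 0xFFFF = 52059

52059


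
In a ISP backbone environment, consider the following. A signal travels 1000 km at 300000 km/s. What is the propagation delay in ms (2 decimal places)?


Given: distance = 1000 km, speed = 300000 km/s
Delay = distance / speed = 1000 / 300000 seconds
Delay in ms = 1000 * 1000 / 300000
Delay = 3.3333 ms
Rounded to 2 dp = 3.33 ms

3.33


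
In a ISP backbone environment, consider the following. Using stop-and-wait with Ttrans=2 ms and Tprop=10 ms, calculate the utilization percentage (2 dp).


Given: Ttrans = 2 ms, Tprop = 10 ms
RTT = 2 * Tprop = 2 * 10 = 20 ms
U = Ttrans / (Ttrans + RTT)
U = 2 / (2 + 20)
U = 2 / 22 = 0.090909
U% = 9.09%

9.09


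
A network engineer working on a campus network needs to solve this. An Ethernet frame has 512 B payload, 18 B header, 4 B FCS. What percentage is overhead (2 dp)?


Given: payload = 512 B, header = 18 B, trailer = 4 B
Overhead bytes = header + trailer = 18 + 4 = 22
Total frame = payload + overhead = 512 + 22 = 534
Overhead % = 22 / 534 * 100 = 4.1199% -> 4.12% (2 dp)

4.12


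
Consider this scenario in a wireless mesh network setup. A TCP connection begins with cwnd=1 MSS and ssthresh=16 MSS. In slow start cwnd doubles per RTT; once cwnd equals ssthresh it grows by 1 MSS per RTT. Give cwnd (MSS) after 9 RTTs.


RTT 0: cwnd = 1 MSS (initial)
RTT 1: cwnd = 2 MSS (slow start, doubled)
RTT 2: cwnd = 4 MSS (slow start, doubled)
RTT 3: cwnd = 8 MSS (slow start, doubled)
RTT 4: cwnd = 16 MSS (slow start, doubled)
RTT 5: cwnd = 17 MSS (congestion avoidance, +1)
RTT 6: cwnd = 18 MSS (congestion avoidance, +1)
RTT 7: cwnd = 19 MSS (congestion avoidance, +1)
RTT 8: cwnd = 20 MSS (congestion avoidance, +1)
RTT 9: cwnd = 21 MSS (congestion avoidance, +1)

21


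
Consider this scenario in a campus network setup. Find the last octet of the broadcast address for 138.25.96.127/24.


Given: IP = 138.25.96.127, prefix = /24
Host bits = 32 - 24 = 8
Network last octet = 127 AND mask = 0
Host part size = 2^8 - 1 = 255
Broadcast last octet = 0 OR 255 = 255

255


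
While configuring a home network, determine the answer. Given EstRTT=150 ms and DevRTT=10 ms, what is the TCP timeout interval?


Given: EstRTT = 150 ms, DevRTT = 10 ms
Timeout = EstRTT + 4 * DevRTT
4 * DevRTT = 4 * 10 = 40
Timeout = 150 + 40 = 190 ms

190


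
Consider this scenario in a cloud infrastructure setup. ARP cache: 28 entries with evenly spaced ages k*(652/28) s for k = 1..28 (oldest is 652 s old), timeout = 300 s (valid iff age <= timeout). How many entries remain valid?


Ages are k * 652/28 s for k = 1..28 (spacing = 23.2857 s).
Entry k is valid iff k * 652/28 <= 300 iff k <= 28 * 300 / 652 = 12.8834
n_valid = floor(12.8834) = 12
(n_stale = 28 - 12 = 16)

12


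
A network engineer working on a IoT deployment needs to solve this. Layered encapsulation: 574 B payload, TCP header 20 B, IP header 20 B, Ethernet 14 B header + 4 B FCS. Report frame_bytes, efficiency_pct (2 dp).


TCP segment = 574 + 20 = 594 B
IP packet = 594 + 20 = 614 B
Ethernet frame = 614 + 14 + 4 = 632 B
Efficiency = app / frame = 574 / 632 = 0.908228 = 90.8228% -> 90.82% (2 dp)

632, 90.82


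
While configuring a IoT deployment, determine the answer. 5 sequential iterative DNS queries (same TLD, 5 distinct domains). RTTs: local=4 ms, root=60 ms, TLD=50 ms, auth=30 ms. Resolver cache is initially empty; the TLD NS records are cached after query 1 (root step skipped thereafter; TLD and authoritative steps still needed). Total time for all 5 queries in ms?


Lookup 1 (cold cache): local + root + TLD + auth = 4 + 60 + 50 + 30 = 144 ms
Lookups 2..5 (TLD NS cached -> skip root; new domain -> still ask TLD and auth): local + TLD + auth = 4 + 50 + 30 = 84 ms each
Remaining 4 lookups: 4 * 84 = 336 ms
Total = 144 + 336 = 480 ms

480


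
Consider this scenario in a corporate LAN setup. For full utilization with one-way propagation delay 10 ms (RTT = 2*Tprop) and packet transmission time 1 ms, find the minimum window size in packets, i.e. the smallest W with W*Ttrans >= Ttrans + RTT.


Given: Ttrans = 1 ms, RTT = 20 ms (= 2 * Tprop, Tprop = 10 ms)
Time until first ACK returns = Ttrans + RTT = 1 + 20 = 21 ms
Need W * Ttrans >= Ttrans + RTT  ->  W >= (Ttrans + RTT) / Ttrans
(Ttrans + RTT) / Ttrans = 21 / 1 = 21
W_min = ceil(21) = 21

21


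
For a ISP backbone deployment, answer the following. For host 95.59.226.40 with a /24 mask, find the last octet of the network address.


Given: IP = 95.59.226.40, prefix = /24
Subnet mask = 255.255.255.0
Last octet of IP: 40
Last octet of mask: 0
Network last octet = 40 AND 0 = 0

0


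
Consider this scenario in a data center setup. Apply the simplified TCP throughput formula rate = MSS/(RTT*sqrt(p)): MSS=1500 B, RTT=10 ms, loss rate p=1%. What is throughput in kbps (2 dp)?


Given: MSS = 1500 bytes, RTT = 10 ms, loss = 1%
RTT in seconds = 10 / 1000 = 0.01
Loss rate = 1% = 0.01
sqrt(loss) = sqrt(0.01) = 0.1
Throughput (bytes/s) = 1500 / (0.01 * 0.1) = 1500000.0000
Throughput (kbps) = 1500000.0000 * 8 / 1000 = 12000.000000 -> 12000.00 kbps (2 dp)

12000.00


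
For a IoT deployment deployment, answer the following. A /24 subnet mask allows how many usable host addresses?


Given: subnet mask /24
Host bits = 32 - 24 = 8
Total addresses = 2^8 = 256
Usable hosts = 256 - 2 (network + broadcast) = 254

254


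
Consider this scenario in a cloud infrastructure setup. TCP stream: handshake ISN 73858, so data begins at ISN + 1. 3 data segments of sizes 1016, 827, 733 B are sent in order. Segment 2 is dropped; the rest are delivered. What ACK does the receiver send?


SYN uses sequence number 73858; first data byte = ISN + 1 = 73859.
Segment 1: SEQ = 73859, len = 1016 B, covers [73859, 74874]
Segment 2: SEQ = 74875, len = 827 B, covers [74875, 75701] [LOST]
Segment 3: SEQ = 75702, len = 733 B, covers [75702, 76434]
In-order data received: bytes [73859, 74874] (segments 1..1).
Segment 2 missing -> gap begins at byte 74875; later segments buffered out of order.
Cumulative ACK = next expected in-order byte = 73859 + 1016 = 74875

74875


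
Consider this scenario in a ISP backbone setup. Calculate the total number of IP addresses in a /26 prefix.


Given: CIDR prefix /26
Host bits = 32 - 26 = 6
Total addresses = 2^6 = 64

64


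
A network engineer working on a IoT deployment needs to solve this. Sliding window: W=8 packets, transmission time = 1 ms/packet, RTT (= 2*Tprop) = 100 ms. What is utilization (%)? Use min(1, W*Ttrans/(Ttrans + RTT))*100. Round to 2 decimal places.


Given: W = 8, Ttrans = 1 ms, RTT = 100 ms (= 2 * Tprop, Tprop = 50 ms)
Cycle time = Ttrans + RTT = 1 + 100 = 101 ms (first packet sent until its ACK returns)
W * Ttrans = 8 * 1 = 8 ms of sending per cycle
W * Ttrans / (Ttrans + RTT) = 8 / 101 = 0.079208
U = min(1, 0.079208) = 0.079208
U% = 7.92%

7.92


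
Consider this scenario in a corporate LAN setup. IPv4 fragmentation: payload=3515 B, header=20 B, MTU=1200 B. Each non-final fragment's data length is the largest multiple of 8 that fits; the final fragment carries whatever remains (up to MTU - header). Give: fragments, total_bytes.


Max data per non-final fragment = floor((MTU - header)/8)*8 = floor((1200 - 20)/8)*8 = floor(1180/8)*8 = 1176 B
Final fragment needs no 8-byte alignment: it can carry up to MTU - header = 1180 B
Non-final fragments needed = ceil((payload - 1180) / 1176) = ceil(2335/1176) = ceil(1.9855) = 2
Number of fragments = 2 + 1 = 3
Fragment sizes (data): 2 * 1176 B + 1163 B (last, 1163 <= 1180 OK)
Total bytes sent = payload + n_frags * header = 3515 + 3*20 = 3515 + 60 = 3575 B

3, 3575
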